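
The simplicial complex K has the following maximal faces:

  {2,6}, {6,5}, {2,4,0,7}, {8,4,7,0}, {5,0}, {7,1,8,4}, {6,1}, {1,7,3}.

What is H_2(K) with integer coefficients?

H_2 = 0.

K has 9 vertices, 18 edges, 11 triangles, 3 3-simplices.
rank ∂_2 = 8, rank ∂_3 = 3 ⇒ b_2 = 11 − 8 − 3 = 0; all invariant factors of ∂_3 are 1 so no torsion. So H_2 ≅ 0.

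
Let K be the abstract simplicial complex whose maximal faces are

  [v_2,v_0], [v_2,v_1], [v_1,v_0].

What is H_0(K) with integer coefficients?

H_0 = Z.

Take the total order v_0 < v_1 < v_2 on the vertex set. Then K (dimension 1) consists of the simplices:

  0-simplices (3): [v_0], [v_1], [v_2]
  1-simplices (3): [v_0,v_1], [v_0,v_2], [v_1,v_2]

giving chain groups C_0 ≅ Z^3, C_1 ≅ Z^3.

∂_1: C_1 → C_0 sends each edge [p,q] (with p < q) to q − p.
This gives a 3×3 integer matrix of rank 2; reducing to Smith normal form yields diagonal entries (1,1).

Reading off H_k = ker ∂_k / im ∂_{k+1}:

  H_0: rank C_0 − rank ∂_1 = 3 − 2 = 1, and the invariant factors of ∂_1 are all 1, so H_0 = Z.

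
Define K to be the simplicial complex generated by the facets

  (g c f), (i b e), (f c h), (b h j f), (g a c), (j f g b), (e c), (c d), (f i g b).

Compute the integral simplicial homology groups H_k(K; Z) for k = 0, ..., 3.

H_0 = Z,  H_1 = Z,  H_2 = 0,  H_3 = 0.

We work with the vertex ordering a < b < c < d < e < f < g < h < i < j. The simplices of K, each written with vertices in increasing order, are:

  0-simplices (10): a, b, c, d, e, f, g, h, i, j
  1-simplices (21): ac, ag, be, bf, bg, bh, bi, bj, cd, ce, cf, cg, ch, ei, fg, fh, fi, fj, gi, gj, hj
  2-simplices (14): acg, bei, bfg, bfh, bfi, bfj, bgi, bgj, bhj, cfg, cfh, fgi, fgj, fhj
  3-simplices (3): bfgi, bfgj, bfhj

so the chain groups are C_0 ≅ Z^10, C_1 ≅ Z^21, C_2 ≅ Z^14, C_3 ≅ Z^3.

The boundary map ∂_1: C_1 → C_0 sends each edge [p,q] (with p < q) to q − p.
The 10×21 boundary matrix has rank 9 and Smith normal form diag(1,1,1,1,1,1,1,1,1).

Boundary ∂_2: C_2 → C_1 acts by ∂[p,q,r] = [q,r] − [p,r] + [p,q]. For instance
  ∂fgi = gi − fi + fg,
  ∂bfg = fg − bg + bf.
The 21×14 boundary matrix has rank 11 and Smith normal form diag(1,1,1,1,1,1,1,1,1,1,1).

Boundary ∂_3: C_3 → C_2 sends each 3-simplex σ to the alternating sum Σ_i (−1)^i (σ with its i-th vertex removed). For instance
  ∂bfhj = fhj − bhj + bfj − bfh,
  ∂bfgj = fgj − bgj + bfj − bfg.
The 14×3 boundary matrix has rank 3 and Smith normal form diag(1,1,1).

Reading off H_k = ker ∂_k / im ∂_{k+1}:

  H_0: rank C_0 − rank ∂_1 = 10 − 9 = 1, and the invariant factors of ∂_1 are all 1, so H_0 = Z.
  H_1: rank ker ∂_1 − rank ∂_2 = (21 − 9) − 11 = 1, and the invariant factors of ∂_2 are all 1, so H_1 = Z.
  H_2: rank ker ∂_2 − rank ∂_3 = (14 − 11) − 3 = 0, and the invariant factors of ∂_3 are all 1, so H_2 = 0.
  H_3: rank ker ∂_3 − rank ∂_4 = (3 − 3) − 0 = 0, and there is no ∂_4, so H_3 = 0.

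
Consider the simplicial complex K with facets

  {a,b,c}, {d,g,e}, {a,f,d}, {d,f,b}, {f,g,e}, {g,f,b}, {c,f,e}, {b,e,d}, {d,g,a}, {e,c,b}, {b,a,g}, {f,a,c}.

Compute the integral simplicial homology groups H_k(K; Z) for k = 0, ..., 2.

Fix the vertex order a < b < c < d < e < f < g and write every simplex with vertices in increasing order. Then dim K = 2 and the simplices of K are:

  0-simplices (7): a, b, c, d, e, f, g
  1-simplices (18): ab, ac, ad, af, ag, bc, bd, be, bf, bg, ce, cf, de, df, dg, ef, eg, fg
  2-simplices (12): abc, abg, acf, adf, adg, bce, bde, bdf, bfg, cef, deg, efg

Hence C_0 ≅ Z^7, C_1 ≅ Z^18, C_2 ≅ Z^12.

∂_1: C_1 → C_0 sends each edge [p,q] (with p < q) to q − p. For instance
  ∂ad = d − a.
The 7×18 boundary matrix has rank 6 and Smith normal form diag(1,1,1,1,1,1).

Boundary ∂_2: C_2 → C_1 sends each 2-simplex [p,q,r] to [q,r] − [p,r] + [p,q]. For instance
  ∂abg = bg − ag + ab,
  ∂bfg = fg − bg + bf.
The resulting 18×12 matrix has rank 12, and its Smith normal form has invariant factors (1,1,1,1,1,1,1,1,1,1,1,2).

From H_k ≅ ker(∂_k) / im(∂_{k+1}) we obtain:

  H_0: rank C_0 − rank ∂_1 = 7 − 6 = 1, and the invariant factors of ∂_1 are all 1, so H_0 ≅ Z.
  H_1: rank ker ∂_1 − rank ∂_2 = (18 − 6) − 12 = 0, and ∂_2 has invariant factor 2 > 1, so H_1 ≅ Z/2Z.
  H_2: rank ker ∂_2 − rank ∂_3 = (12 − 12) − 0 = 0, and there is no ∂_3, so H_2 ≅ 0.

As a check, the Euler characteristic is 7 − 18 + 12 = 1, which agrees with 1 − 0 + 0 = 1.

H_0 ≅ Z,  H_1 ≅ Z/2Z,  H_2 = 0.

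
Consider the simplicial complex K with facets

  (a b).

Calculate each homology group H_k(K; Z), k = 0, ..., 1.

H_0 = Z,  H_1 = 0.

Take the total order a < b on the vertex set. Then K (dimension 1) consists of the simplices:

  0-simplices (2): a, b
  1-simplices (1): ab

so the chain groups are C_0 ≅ Z^2, C_1 ≅ Z^1.

∂_1: C_1 → C_0 sends each edge [p,q] (with p < q) to q − p.
This gives a 2×1 integer matrix of rank 1; reducing to Smith normal form yields diagonal entries (1).

Reading off H_k = ker ∂_k / im ∂_{k+1}:

  H_0: rank C_0 − rank ∂_1 = 2 − 1 = 1, and the invariant factors of ∂_1 are all 1, so H_0 ≅ Z.
  H_1: rank ker ∂_1 − rank ∂_2 = (1 − 1) − 0 = 0, and there is no ∂_2, so H_1 ≅ 0.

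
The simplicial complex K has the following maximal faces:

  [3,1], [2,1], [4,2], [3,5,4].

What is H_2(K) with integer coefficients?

We work with the vertex ordering 1 < 2 < 3 < 4 < 5. The simplices of K, each written with vertices in increasing order, are:

  0-simplices (5): [1], [2], [3], [4], [5]
  1-simplices (6): [1,2], [1,3], [2,4], [3,4], [3,5], [4,5]
  2-simplices (1): [3,4,5]

so the chain groups are C_0 ≅ Z^5, C_1 ≅ Z^6, C_2 ≅ Z^1.

∂_1: C_1 → C_0 maps an edge to its endpoints' difference, ∂[p,q] = q − p. For instance
  ∂[3,4] = [4] − [3].
The 5×6 boundary matrix has rank 4 and Smith normal form diag(1,1,1,1).

The boundary map ∂_2: C_2 → C_1 sends each 2-simplex [p,q,r] to [q,r] − [p,r] + [p,q]. For instance
  ∂[3,4,5] = [4,5] − [3,5] + [3,4].
The 6×1 boundary matrix has rank 1 and Smith normal form diag(1).

From H_k ≅ ker(∂_k) / im(∂_{k+1}) we obtain:

  H_2: rank ker ∂_2 − rank ∂_3 = (1 − 1) − 0 = 0, and there is no ∂_3, so H_2 = 0.

H_2 ≅ 0.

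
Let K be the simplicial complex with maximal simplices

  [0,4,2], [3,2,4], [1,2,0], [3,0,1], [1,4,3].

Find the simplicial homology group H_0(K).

Fix the vertex order 0 < 1 < 2 < 3 < 4 and write every simplex with vertices in increasing order. Then dim K = 2 and the simplices of K are:

  0-simplices (5): [0], [1], [2], [3], [4]
  1-simplices (10): [0,1], [0,2], [0,3], [0,4], [1,2], [1,3], [1,4], [2,3], [2,4], [3,4]
  2-simplices (5): [0,1,2], [0,1,3], [0,2,4], [1,3,4], [2,3,4]

giving chain groups C_0 ≅ Z^5, C_1 ≅ Z^10, C_2 ≅ Z^5.

∂_1: C_1 → C_0 maps an edge to its endpoints' difference, ∂[p,q] = q − p.
This gives a 5×10 integer matrix of rank 4; reducing to Smith normal form yields diagonal entries (1,1,1,1).

Boundary ∂_2: C_2 → C_1 acts by ∂[p,q,r] = [q,r] − [p,r] + [p,q]. For instance
  ∂[0,1,3] = [1,3] − [0,3] + [0,1],
  ∂[1,3,4] = [3,4] − [1,4] + [1,3].
As a 10×5 matrix over Z this has rank 5, with invariant factors (1,1,1,1,1).

Now H_k = ker ∂_k / im ∂_{k+1}, so:

  H_0: rank C_0 − rank ∂_1 = 5 − 4 = 1, and the invariant factors of ∂_1 are all 1, so H_0 ≅ Z.

(K is a triangulation of the Möbius band.)

H_0 ≅ Z.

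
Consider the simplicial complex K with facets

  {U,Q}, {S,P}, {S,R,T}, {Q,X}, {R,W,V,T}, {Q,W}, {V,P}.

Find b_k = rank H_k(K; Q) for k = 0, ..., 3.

b_0 = 1, b_1 = 1, b_2 = 0, b_3 = 0.

Fix the vertex order P < Q < R < S < T < U < V < W < X and write every simplex with vertices in increasing order. Then dim K = 3 and the simplices of K are:

  0-simplices (9): P, Q, R, S, T, U, V, W, X
  1-simplices (13): PS, PV, QU, QW, QX, RS, RT, RV, RW, ST, TV, TW, VW
  2-simplices (5): RST, RTV, RTW, RVW, TVW
  3-simplices (1): RTVW

Hence C_0 ≅ Z^9, C_1 ≅ Z^13, C_2 ≅ Z^5, C_3 ≅ Z^1.

The boundary map ∂_1: C_1 → C_0 sends each edge [p,q] (with p < q) to q − p. For instance
  ∂RS = S − R.
The 9×13 boundary matrix has rank 8 and Smith normal form diag(1,1,1,1,1,1,1,1).

∂_2: C_2 → C_1 maps a triangle to the signed sum of its edges. For instance
  ∂RTV = TV − RV + RT,
  ∂TVW = VW − TW + TV.
The 13×5 boundary matrix has rank 4 and Smith normal form diag(1,1,1,1).

Boundary ∂_3: C_3 → C_2 sends each 3-simplex σ to the alternating sum Σ_i (−1)^i (σ with its i-th vertex removed). For instance
  ∂RTVW = TVW − RVW + RTW − RTV.
The resulting 5×1 matrix has rank 1, and its Smith normal form has invariant factors (1).

Computing H_k = (kernel of ∂_k) / (image of ∂_{k+1}):

  H_0: rank C_0 − rank ∂_1 = 9 − 8 = 1, and the invariant factors of ∂_1 are all 1, so H_0 = Z.
  H_1: rank ker ∂_1 − rank ∂_2 = (13 − 8) − 4 = 1, and the invariant factors of ∂_2 are all 1, so H_1 = Z.
  H_2: rank ker ∂_2 − rank ∂_3 = (5 − 4) − 1 = 0, and the invariant factors of ∂_3 are all 1, so H_2 = 0.
  H_3: rank ker ∂_3 − rank ∂_4 = (1 − 1) − 0 = 0, and there is no ∂_4, so H_3 = 0.

Hence the Betti numbers are b_0 = 1, b_1 = 1, b_2 = 0, b_3 = 0.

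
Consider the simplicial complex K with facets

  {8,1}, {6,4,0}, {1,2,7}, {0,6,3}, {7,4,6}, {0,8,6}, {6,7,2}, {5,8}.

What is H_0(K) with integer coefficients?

Take the total order 0 < 1 < 2 < 3 < 4 < 5 < 6 < 7 < 8 on the vertex set. Then K (dimension 2) consists of the simplices:

  0-simplices (9): [0], [1], [2], [3], [4], [5], [6], [7], [8]
  1-simplices (15): [0,3], [0,4], [0,6], [0,8], [1,2], [1,7], [1,8], [2,6], [2,7], [3,6], [4,6], [4,7], [5,8], [6,7], [6,8]
  2-simplices (6): [0,3,6], [0,4,6], [0,6,8], [1,2,7], [2,6,7], [4,6,7]

Hence C_0 ≅ Z^9, C_1 ≅ Z^15, C_2 ≅ Z^6.

∂_1: C_1 → C_0 sends each edge [p,q] (with p < q) to q − p. For instance
  ∂[4,7] = [7] − [4].
As a 9×15 matrix over Z this has rank 8, with invariant factors (1,1,1,1,1,1,1,1).

The boundary map ∂_2: C_2 → C_1 sends each 2-simplex [p,q,r] to [q,r] − [p,r] + [p,q]. For instance
  ∂[4,6,7] = [6,7] − [4,7] + [4,6],
  ∂[0,6,8] = [6,8] − [0,8] + [0,6].
This gives a 15×6 integer matrix of rank 6; reducing to Smith normal form yields diagonal entries (1,1,1,1,1,1).

From H_k ≅ ker(∂_k) / im(∂_{k+1}) we obtain:

  H_0: rank C_0 − rank ∂_1 = 9 − 8 = 1, and the invariant factors of ∂_1 are all 1, so H_0 ≅ Z.

H_0 = Z.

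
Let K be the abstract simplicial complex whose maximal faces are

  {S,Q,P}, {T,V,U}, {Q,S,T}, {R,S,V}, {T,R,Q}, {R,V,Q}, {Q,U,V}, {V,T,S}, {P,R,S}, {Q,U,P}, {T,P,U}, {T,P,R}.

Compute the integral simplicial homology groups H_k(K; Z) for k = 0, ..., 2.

Take the total order P < Q < R < S < T < U < V on the vertex set. Then K (dimension 2) consists of the simplices:

  0-simplices (7): P, Q, R, S, T, U, V
  1-simplices (18): PQ, PR, PS, PT, PU, QR, QS, QT, QU, QV, RS, RT, RV, ST, SV, TU, TV, UV
  2-simplices (12): PQS, PQU, PRS, PRT, PTU, QRT, QRV, QST, QUV, RSV, STV, TUV

so the chain groups are C_0 ≅ Z^7, C_1 ≅ Z^18, C_2 ≅ Z^12.

The boundary map ∂_1: C_1 → C_0 maps an edge to its endpoints' difference, ∂[p,q] = q − p. For instance
  ∂UV = V − U.
The resulting 7×18 matrix has rank 6, and its Smith normal form has invariant factors (1,1,1,1,1,1).

Boundary ∂_2: C_2 → C_1 maps a triangle to the signed sum of its edges. For instance
  ∂QRV = RV − QV + QR,
  ∂QST = ST − QT + QS.
This gives a 18×12 integer matrix of rank 12; reducing to Smith normal form yields diagonal entries (1,1,1,1,1,1,1,1,1,1,1,2).

Computing H_k = (kernel of ∂_k) / (image of ∂_{k+1}):

  H_0: rank C_0 − rank ∂_1 = 7 − 6 = 1, and the invariant factors of ∂_1 are all 1, so H_0 ≅ Z.
  H_1: rank ker ∂_1 − rank ∂_2 = (18 − 6) − 12 = 0, and ∂_2 has invariant factor 2 > 1, so H_1 ≅ Z/2.
  H_2: rank ker ∂_2 − rank ∂_3 = (12 − 12) − 0 = 0, and there is no ∂_3, so H_2 ≅ 0.

As a check, the Euler characteristic is 7 − 18 + 12 = 1, which agrees with 1 − 0 + 0 = 1.

H_0 = Z,  H_1 = Z/2,  H_2 = 0.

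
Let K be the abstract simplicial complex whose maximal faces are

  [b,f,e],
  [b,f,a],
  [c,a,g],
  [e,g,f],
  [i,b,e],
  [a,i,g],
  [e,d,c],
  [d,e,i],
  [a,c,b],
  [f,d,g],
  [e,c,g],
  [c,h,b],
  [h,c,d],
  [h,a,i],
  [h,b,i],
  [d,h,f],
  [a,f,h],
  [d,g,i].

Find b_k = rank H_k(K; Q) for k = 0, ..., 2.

b_0 = 1, b_1 = 1, b_2 = 0.

We work with the vertex ordering a < b < c < d < e < f < g < h < i. The simplices of K, each written with vertices in increasing order, are:

  0-simplices (9): a, b, c, d, e, f, g, h, i
  1-simplices (27): ab, ac, af, ag, ah, ai, bc, be, bf, bh, bi, cd, ce, cg, ch, de, df, dg, dh, di, ef, eg, ei, fg, fh, gi, hi
  2-simplices (18): abc, abf, acg, afh, agi, ahi, bch, bef, bei, bhi, cde, cdh, ceg, dei, dfg, dfh, dgi, efg

giving chain groups C_0 ≅ Z^9, C_1 ≅ Z^27, C_2 ≅ Z^18.

The boundary map ∂_1: C_1 → C_0 is given by ∂[p,q] = [q] − [p].
As a 9×27 matrix over Z this has rank 8, with invariant factors (1,1,1,1,1,1,1,1).

∂_2: C_2 → C_1 maps a triangle to the signed sum of its edges. For instance
  ∂bch = ch − bh + bc,
  ∂bei = ei − bi + be.
This gives a 27×18 integer matrix of rank 18; reducing to Smith normal form yields diagonal entries (1,1,1,1,1,1,1,1,1,1,1,1,1,1,1,1,1,2).

From H_k ≅ ker(∂_k) / im(∂_{k+1}) we obtain:

  H_0: rank C_0 − rank ∂_1 = 9 − 8 = 1, and the invariant factors of ∂_1 are all 1, so H_0 = Z.
  H_1: rank ker ∂_1 − rank ∂_2 = (27 − 8) − 18 = 1, and ∂_2 has invariant factor 2 > 1, so H_1 = Z ⊕ Z/2Z.
  H_2: rank ker ∂_2 − rank ∂_3 = (18 − 18) − 0 = 0, and there is no ∂_3, so H_2 = 0.

Hence the Betti numbers are b_0 = 1, b_1 = 1, b_2 = 0.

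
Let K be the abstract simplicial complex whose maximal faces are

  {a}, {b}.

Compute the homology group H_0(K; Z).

H_0 ≅ Z^2.

We work with the vertex ordering a < b. The simplices of K, each written with vertices in increasing order, are:

  0-simplices (2): a, b

giving chain groups C_0 ≅ Z^2.

Computing H_k = (kernel of ∂_k) / (image of ∂_{k+1}):

  H_0: rank C_0 − rank ∂_1 = 2 − 0 = 2, and there is no ∂_1, so H_0 = Z^2.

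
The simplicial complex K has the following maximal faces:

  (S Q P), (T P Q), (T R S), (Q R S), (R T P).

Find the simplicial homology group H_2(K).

H_2 = 0.

Take the total order P < Q < R < S < T on the vertex set. Then K (dimension 2) consists of the simplices:

  0-simplices (5): P, Q, R, S, T
  1-simplices (10): PQ, PR, PS, PT, QR, QS, QT, RS, RT, ST
  2-simplices (5): PQS, PQT, PRT, QRS, RST

so the chain groups are C_0 ≅ Z^5, C_1 ≅ Z^10, C_2 ≅ Z^5.

∂_1: C_1 → C_0 sends each edge [p,q] (with p < q) to q − p. For instance
  ∂ST = T − S.
The 5×10 boundary matrix has rank 4 and Smith normal form diag(1,1,1,1).

∂_2: C_2 → C_1 maps a triangle to the signed sum of its edges. For instance
  ∂RST = ST − RT + RS,
  ∂PQT = QT − PT + PQ.
The resulting 10×5 matrix has rank 5, and its Smith normal form has invariant factors (1,1,1,1,1).

Now H_k = ker ∂_k / im ∂_{k+1}, so:

  H_2: rank ker ∂_2 − rank ∂_3 = (5 − 5) − 0 = 0, and there is no ∂_3, so H_2 ≅ 0.

(K is a triangulation of the Möbius band.)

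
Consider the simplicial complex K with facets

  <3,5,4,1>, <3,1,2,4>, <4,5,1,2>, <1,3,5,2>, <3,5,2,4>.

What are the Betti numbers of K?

b_0 = 1, b_1 = 0, b_2 = 0, b_3 = 1.

We work with the vertex ordering 1 < 2 < 3 < 4 < 5. The simplices of K, each written with vertices in increasing order, are:

  0-simplices (5): [1], [2], [3], [4], [5]
  1-simplices (10): [1,2], [1,3], [1,4], [1,5], [2,3], [2,4], [2,5], [3,4], [3,5], [4,5]
  2-simplices (10): [1,2,3], [1,2,4], [1,2,5], [1,3,4], [1,3,5], [1,4,5], [2,3,4], [2,3,5], [2,4,5], [3,4,5]
  3-simplices (5): [1,2,3,4], [1,2,3,5], [1,2,4,5], [1,3,4,5], [2,3,4,5]

Hence C_0 ≅ Z^5, C_1 ≅ Z^10, C_2 ≅ Z^10, C_3 ≅ Z^5.

The boundary map ∂_1: C_1 → C_0 maps an edge to its endpoints' difference, ∂[p,q] = q − p. For instance
  ∂[2,3] = [3] − [2].
This gives a 5×10 integer matrix of rank 4; reducing to Smith normal form yields diagonal entries (1,1,1,1).

The boundary map ∂_2: C_2 → C_1 sends each 2-simplex [p,q,r] to [q,r] − [p,r] + [p,q]. For instance
  ∂[1,2,4] = [2,4] − [1,4] + [1,2],
  ∂[3,4,5] = [4,5] − [3,5] + [3,4].
As a 10×10 matrix over Z this has rank 6, with invariant factors (1,1,1,1,1,1).

The boundary map ∂_3: C_3 → C_2 sends each 3-simplex σ to the alternating sum Σ_i (−1)^i (σ with its i-th vertex removed). For instance
  ∂[1,3,4,5] = [3,4,5] − [1,4,5] + [1,3,5] − [1,3,4],
  ∂[1,2,3,5] = [2,3,5] − [1,3,5] + [1,2,5] − [1,2,3].
The resulting 10×5 matrix has rank 4, and its Smith normal form has invariant factors (1,1,1,1).

Reading off H_k = ker ∂_k / im ∂_{k+1}:

  H_0: rank C_0 − rank ∂_1 = 5 − 4 = 1, and the invariant factors of ∂_1 are all 1, so H_0 ≅ Z.
  H_1: rank ker ∂_1 − rank ∂_2 = (10 − 4) − 6 = 0, and the invariant factors of ∂_2 are all 1, so H_1 ≅ 0.
  H_2: rank ker ∂_2 − rank ∂_3 = (10 − 6) − 4 = 0, and the invariant factors of ∂_3 are all 1, so H_2 ≅ 0.
  H_3: rank ker ∂_3 − rank ∂_4 = (5 − 4) − 0 = 1, and there is no ∂_4, so H_3 ≅ Z.

(K is a triangulation of the 3-sphere S^3.)

Hence the Betti numbers are b_0 = 1, b_1 = 0, b_2 = 0, b_3 = 1.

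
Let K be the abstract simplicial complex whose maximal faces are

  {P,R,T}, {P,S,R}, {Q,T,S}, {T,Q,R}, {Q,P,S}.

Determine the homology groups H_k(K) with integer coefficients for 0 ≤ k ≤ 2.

H_0 ≅ Z,  H_1 ≅ Z,  H_2 = 0.

Take the total order P < Q < R < S < T on the vertex set. Then K (dimension 2) consists of the simplices:

  0-simplices (5): P, Q, R, S, T
  1-simplices (10): PQ, PR, PS, PT, QR, QS, QT, RS, RT, ST
  2-simplices (5): PQS, PRS, PRT, QRT, QST

so the chain groups are C_0 ≅ Z^5, C_1 ≅ Z^10, C_2 ≅ Z^5.

∂_1: C_1 → C_0 maps an edge to its endpoints' difference, ∂[p,q] = q − p.
The 5×10 boundary matrix has rank 4 and Smith normal form diag(1,1,1,1).

The boundary map ∂_2: C_2 → C_1 maps a triangle to the signed sum of its edges. For instance
  ∂QST = ST − QT + QS,
  ∂PQS = QS − PS + PQ.
As a 10×5 matrix over Z this has rank 5, with invariant factors (1,1,1,1,1).

From H_k ≅ ker(∂_k) / im(∂_{k+1}) we obtain:

  H_0: rank C_0 − rank ∂_1 = 5 − 4 = 1, and the invariant factors of ∂_1 are all 1, so H_0 = Z.
  H_1: rank ker ∂_1 − rank ∂_2 = (10 − 4) − 5 = 1, and the invariant factors of ∂_2 are all 1, so H_1 = Z.
  H_2: rank ker ∂_2 − rank ∂_3 = (5 − 5) − 0 = 0, and there is no ∂_3, so H_2 = 0.

As a check, the Euler characteristic is 5 − 10 + 5 = 0, which agrees with 1 − 1 + 0 = 0.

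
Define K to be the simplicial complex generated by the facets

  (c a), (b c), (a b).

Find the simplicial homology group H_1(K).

H_1 ≅ Z.

We work with the vertex ordering a < b < c. The simplices of K, each written with vertices in increasing order, are:

  0-simplices (3): a, b, c
  1-simplices (3): ab, ac, bc

so the chain groups are C_0 ≅ Z^3, C_1 ≅ Z^3.

The boundary map ∂_1: C_1 → C_0 maps an edge to its endpoints' difference, ∂[p,q] = q − p. For instance
  ∂bc = c − b.
This gives a 3×3 integer matrix of rank 2; reducing to Smith normal form yields diagonal entries (1,1).

Computing H_k = (kernel of ∂_k) / (image of ∂_{k+1}):

  H_1: rank ker ∂_1 − rank ∂_2 = (3 − 2) − 0 = 1, and there is no ∂_2, so H_1 ≅ Z.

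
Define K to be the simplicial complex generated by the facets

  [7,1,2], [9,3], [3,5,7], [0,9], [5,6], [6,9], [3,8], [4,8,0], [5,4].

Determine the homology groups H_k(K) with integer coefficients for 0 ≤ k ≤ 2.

We work with the vertex ordering 0 < 1 < 2 < 3 < 4 < 5 < 6 < 7 < 8 < 9. The simplices of K, each written with vertices in increasing order, are:

  0-simplices (10): [0], [1], [2], [3], [4], [5], [6], [7], [8], [9]
  1-simplices (15): [0,4], [0,8], [0,9], [1,2], [1,7], [2,7], [3,5], [3,7], [3,8], [3,9], [4,5], [4,8], [5,6], [5,7], [6,9]
  2-simplices (3): [0,4,8], [1,2,7], [3,5,7]

so the chain groups are C_0 ≅ Z^10, C_1 ≅ Z^15, C_2 ≅ Z^3.

∂_1: C_1 → C_0 maps an edge to its endpoints' difference, ∂[p,q] = q − p. For instance
  ∂[0,4] = [4] − [0].
The 10×15 boundary matrix has rank 9 and Smith normal form diag(1,1,1,1,1,1,1,1,1).

The boundary map ∂_2: C_2 → C_1 sends each 2-simplex [p,q,r] to [q,r] − [p,r] + [p,q]. For instance
  ∂[1,2,7] = [2,7] − [1,7] + [1,2],
  ∂[3,5,7] = [5,7] − [3,7] + [3,5].
This gives a 15×3 integer matrix of rank 3; reducing to Smith normal form yields diagonal entries (1,1,1).

Reading off H_k = ker ∂_k / im ∂_{k+1}:

  H_0: rank C_0 − rank ∂_1 = 10 − 9 = 1, and the invariant factors of ∂_1 are all 1, so H_0 ≅ Z.
  H_1: rank ker ∂_1 − rank ∂_2 = (15 − 9) − 3 = 3, and the invariant factors of ∂_2 are all 1, so H_1 ≅ Z^3.
  H_2: rank ker ∂_2 − rank ∂_3 = (3 − 3) − 0 = 0, and there is no ∂_3, so H_2 ≅ 0.

As a check, the Euler characteristic is 10 − 15 + 3 = -2, which agrees with 1 − 3 + 0 = -2.

H_0 ≅ Z,  H_1 ≅ Z^3,  H_2 = 0.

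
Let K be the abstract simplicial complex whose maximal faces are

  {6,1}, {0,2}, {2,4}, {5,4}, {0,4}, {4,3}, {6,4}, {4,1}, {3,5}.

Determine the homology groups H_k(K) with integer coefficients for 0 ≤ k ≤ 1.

H_0 = Z,  H_1 = Z^3.

We work with the vertex ordering 0 < 1 < 2 < 3 < 4 < 5 < 6. The simplices of K, each written with vertices in increasing order, are:

  0-simplices (7): [0], [1], [2], [3], [4], [5], [6]
  1-simplices (9): [0,2], [0,4], [1,4], [1,6], [2,4], [3,4], [3,5], [4,5], [4,6]

so the chain groups are C_0 ≅ Z^7, C_1 ≅ Z^9.

The boundary map ∂_1: C_1 → C_0 sends each edge [p,q] (with p < q) to q − p.
As a 7×9 matrix over Z this has rank 6, with invariant factors (1,1,1,1,1,1).

From H_k ≅ ker(∂_k) / im(∂_{k+1}) we obtain:

  H_0: rank C_0 − rank ∂_1 = 7 − 6 = 1, and the invariant factors of ∂_1 are all 1, so H_0 ≅ Z.
  H_1: rank ker ∂_1 − rank ∂_2 = (9 − 6) − 0 = 3, and there is no ∂_2, so H_1 ≅ Z^3.

As a check, the Euler characteristic is 7 − 9 = -2, which agrees with 1 − 3 = -2.
(K is a triangulation of a wedge of 3 circles.)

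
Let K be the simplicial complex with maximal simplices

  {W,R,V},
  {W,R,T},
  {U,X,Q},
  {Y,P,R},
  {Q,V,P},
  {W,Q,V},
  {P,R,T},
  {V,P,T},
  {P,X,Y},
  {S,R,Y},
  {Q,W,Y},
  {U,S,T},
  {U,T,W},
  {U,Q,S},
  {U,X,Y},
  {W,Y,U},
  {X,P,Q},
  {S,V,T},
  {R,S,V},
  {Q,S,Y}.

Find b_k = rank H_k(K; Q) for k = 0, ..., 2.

K has 10 vertices, 30 edges, 20 triangles.
rank ∂_0 = 0, rank ∂_1 = 9 ⇒ b_0 = 10 − 0 − 9 = 1; all invariant factors of ∂_1 are 1 so no torsion. So H_0 ≅ Z.
rank ∂_1 = 9, rank ∂_2 = 20 ⇒ b_1 = 30 − 9 − 20 = 1; ∂_2 has invariant factor(s) [2] giving torsion. So H_1 ≅ Z ⊕ Z_2.
rank ∂_2 = 20, rank ∂_3 = 0 ⇒ b_2 = 20 − 20 − 0 = 0. So H_2 ≅ 0.

b_0 = 1, b_1 = 1, b_2 = 0.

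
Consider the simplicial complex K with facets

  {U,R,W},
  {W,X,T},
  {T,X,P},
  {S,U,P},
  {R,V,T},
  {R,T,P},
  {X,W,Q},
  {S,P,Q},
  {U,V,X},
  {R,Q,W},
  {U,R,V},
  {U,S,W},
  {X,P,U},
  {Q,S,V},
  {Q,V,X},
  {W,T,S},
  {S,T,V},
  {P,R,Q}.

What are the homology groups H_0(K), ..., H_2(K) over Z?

H_0 ≅ Z,  H_1 ≅ Z^2,  H_2 ≅ Z.

Order the vertices as P < Q < R < S < T < U < V < W < X. Listing each simplex with vertices in this order, K has dimension 2 with simplices:

  0-simplices (9): P, Q, R, S, T, U, V, W, X
  1-simplices (27): PQ, PR, PS, PT, PU, PX, QR, QS, QV, QW, QX, RT, RU, RV, RW, ST, SU, SV, SW, TV, TW, TX, UV, UW, UX, VX, WX
  2-simplices (18): PQR, PQS, PRT, PSU, PTX, PUX, QRW, QSV, QVX, QWX, RTV, RUV, RUW, STV, STW, SUW, TWX, UVX

giving chain groups C_0 ≅ Z^9, C_1 ≅ Z^27, C_2 ≅ Z^18.

∂_1: C_1 → C_0 maps an edge to its endpoints' difference, ∂[p,q] = q − p.
This gives a 9×27 integer matrix of rank 8; reducing to Smith normal form yields diagonal entries (1,1,1,1,1,1,1,1).

Boundary ∂_2: C_2 → C_1 maps a triangle to the signed sum of its edges. For instance
  ∂TWX = WX − TX + TW,
  ∂RUV = UV − RV + RU.
The 27×18 boundary matrix has rank 17 and Smith normal form diag(1,1,1,1,1,1,1,1,1,1,1,1,1,1,1,1,1).

Computing H_k = (kernel of ∂_k) / (image of ∂_{k+1}):

  H_0: rank C_0 − rank ∂_1 = 9 − 8 = 1, and the invariant factors of ∂_1 are all 1, so H_0 = Z.
  H_1: rank ker ∂_1 − rank ∂_2 = (27 − 8) − 17 = 2, and the invariant factors of ∂_2 are all 1, so H_1 = Z^2.
  H_2: rank ker ∂_2 − rank ∂_3 = (18 − 17) − 0 = 1, and there is no ∂_3, so H_2 = Z.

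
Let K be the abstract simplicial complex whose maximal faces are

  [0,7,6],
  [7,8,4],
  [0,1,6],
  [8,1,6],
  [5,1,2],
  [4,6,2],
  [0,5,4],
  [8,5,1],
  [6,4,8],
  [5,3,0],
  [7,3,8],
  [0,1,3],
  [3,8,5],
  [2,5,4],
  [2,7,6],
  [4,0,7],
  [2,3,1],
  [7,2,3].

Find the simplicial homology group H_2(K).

K has 9 vertices, 27 edges, 18 triangles.
rank ∂_2 = 18, rank ∂_3 = 0 ⇒ b_2 = 18 − 18 − 0 = 0. So H_2 ≅ 0.

H_2 = 0.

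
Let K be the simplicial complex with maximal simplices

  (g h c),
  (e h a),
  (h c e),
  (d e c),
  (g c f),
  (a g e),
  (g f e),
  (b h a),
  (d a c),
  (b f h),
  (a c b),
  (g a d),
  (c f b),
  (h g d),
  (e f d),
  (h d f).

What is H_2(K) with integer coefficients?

K has 8 vertices, 24 edges, 16 triangles.
rank ∂_2 = 15, rank ∂_3 = 0 ⇒ b_2 = 16 − 15 − 0 = 1. So H_2 = Z.

H_2 ≅ Z.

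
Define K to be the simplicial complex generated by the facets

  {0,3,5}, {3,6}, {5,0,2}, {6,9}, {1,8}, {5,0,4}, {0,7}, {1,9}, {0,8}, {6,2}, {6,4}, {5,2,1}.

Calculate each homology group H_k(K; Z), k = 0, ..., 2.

Fix the vertex order 0 < 1 < 2 < 3 < 4 < 5 < 6 < 7 < 8 < 9 and write every simplex with vertices in increasing order. Then dim K = 2 and the simplices of K are:

  0-simplices (10): [0], [1], [2], [3], [4], [5], [6], [7], [8], [9]
  1-simplices (17): [0,2], [0,3], [0,4], [0,5], [0,7], [0,8], [1,2], [1,5], [1,8], [1,9], [2,5], [2,6], [3,5], [3,6], [4,5], [4,6], [6,9]
  2-simplices (4): [0,2,5], [0,3,5], [0,4,5], [1,2,5]

giving chain groups C_0 ≅ Z^10, C_1 ≅ Z^17, C_2 ≅ Z^4.

∂_1: C_1 → C_0 maps an edge to its endpoints' difference, ∂[p,q] = q − p. For instance
  ∂[3,5] = [5] − [3].
The resulting 10×17 matrix has rank 9, and its Smith normal form has invariant factors (1,1,1,1,1,1,1,1,1).

∂_2: C_2 → C_1 sends each 2-simplex [p,q,r] to [q,r] − [p,r] + [p,q]. For instance
  ∂[1,2,5] = [2,5] − [1,5] + [1,2],
  ∂[0,2,5] = [2,5] − [0,5] + [0,2].
The resulting 17×4 matrix has rank 4, and its Smith normal form has invariant factors (1,1,1,1).

From H_k ≅ ker(∂_k) / im(∂_{k+1}) we obtain:

  H_0: rank C_0 − rank ∂_1 = 10 − 9 = 1, and the invariant factors of ∂_1 are all 1, so H_0 = Z.
  H_1: rank ker ∂_1 − rank ∂_2 = (17 − 9) − 4 = 4, and the invariant factors of ∂_2 are all 1, so H_1 = Z^4.
  H_2: rank ker ∂_2 − rank ∂_3 = (4 − 4) − 0 = 0, and there is no ∂_3, so H_2 = 0.

H_0 ≅ Z,  H_1 ≅ Z^4,  H_2 = 0.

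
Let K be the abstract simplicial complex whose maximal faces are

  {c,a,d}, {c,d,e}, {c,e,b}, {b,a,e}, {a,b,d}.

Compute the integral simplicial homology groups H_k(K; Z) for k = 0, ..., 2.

Fix the vertex order a < b < c < d < e and write every simplex with vertices in increasing order. Then dim K = 2 and the simplices of K are:

  0-simplices (5): a, b, c, d, e
  1-simplices (10): ab, ac, ad, ae, bc, bd, be, cd, ce, de
  2-simplices (5): abd, abe, acd, bce, cde

Hence C_0 ≅ Z^5, C_1 ≅ Z^10, C_2 ≅ Z^5.

Boundary ∂_1: C_1 → C_0 maps an edge to its endpoints' difference, ∂[p,q] = q − p. For instance
  ∂ac = c − a.
This gives a 5×10 integer matrix of rank 4; reducing to Smith normal form yields diagonal entries (1,1,1,1).

The boundary map ∂_2: C_2 → C_1 sends each 2-simplex [p,q,r] to [q,r] − [p,r] + [p,q]. For instance
  ∂cde = de − ce + cd,
  ∂acd = cd − ad + ac.
The 10×5 boundary matrix has rank 5 and Smith normal form diag(1,1,1,1,1).

Now H_k = ker ∂_k / im ∂_{k+1}, so:

  H_0: rank C_0 − rank ∂_1 = 5 − 4 = 1, and the invariant factors of ∂_1 are all 1, so H_0 = Z.
  H_1: rank ker ∂_1 − rank ∂_2 = (10 − 4) − 5 = 1, and the invariant factors of ∂_2 are all 1, so H_1 = Z.
  H_2: rank ker ∂_2 − rank ∂_3 = (5 − 5) − 0 = 0, and there is no ∂_3, so H_2 = 0.

H_0 = Z,  H_1 = Z,  H_2 = 0.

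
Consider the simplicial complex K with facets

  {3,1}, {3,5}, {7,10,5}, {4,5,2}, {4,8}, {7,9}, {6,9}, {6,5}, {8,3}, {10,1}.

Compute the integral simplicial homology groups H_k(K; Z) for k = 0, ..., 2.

H_0 = Z,  H_1 = Z^3,  H_2 = 0.

We work with the vertex ordering 1 < 2 < 3 < 4 < 5 < 6 < 7 < 8 < 9 < 10. The simplices of K, each written with vertices in increasing order, are:

  0-simplices (10): [1], [2], [3], [4], [5], [6], [7], [8], [9], [10]
  1-simplices (14): [1,3], [1,10], [2,4], [2,5], [3,5], [3,8], [4,5], [4,8], [5,6], [5,7], [5,10], [6,9], [7,9], [7,10]
  2-simplices (2): [2,4,5], [5,7,10]

giving chain groups C_0 ≅ Z^10, C_1 ≅ Z^14, C_2 ≅ Z^2.

Boundary ∂_1: C_1 → C_0 is given by ∂[p,q] = [q] − [p]. For instance
  ∂[4,8] = [8] − [4].
The resulting 10×14 matrix has rank 9, and its Smith normal form has invariant factors (1,1,1,1,1,1,1,1,1).

∂_2: C_2 → C_1 sends each 2-simplex [p,q,r] to [q,r] − [p,r] + [p,q]. For instance
  ∂[2,4,5] = [4,5] − [2,5] + [2,4],
  ∂[5,7,10] = [7,10] − [5,10] + [5,7].
The 14×2 boundary matrix has rank 2 and Smith normal form diag(1,1).

Computing H_k = (kernel of ∂_k) / (image of ∂_{k+1}):

  H_0: rank C_0 − rank ∂_1 = 10 − 9 = 1, and the invariant factors of ∂_1 are all 1, so H_0 = Z.
  H_1: rank ker ∂_1 − rank ∂_2 = (14 − 9) − 2 = 3, and the invariant factors of ∂_2 are all 1, so H_1 = Z^3.
  H_2: rank ker ∂_2 − rank ∂_3 = (2 − 2) − 0 = 0, and there is no ∂_3, so H_2 = 0.

As a check, the Euler characteristic is 10 − 14 + 2 = -2, which agrees with 1 − 3 + 0 = -2.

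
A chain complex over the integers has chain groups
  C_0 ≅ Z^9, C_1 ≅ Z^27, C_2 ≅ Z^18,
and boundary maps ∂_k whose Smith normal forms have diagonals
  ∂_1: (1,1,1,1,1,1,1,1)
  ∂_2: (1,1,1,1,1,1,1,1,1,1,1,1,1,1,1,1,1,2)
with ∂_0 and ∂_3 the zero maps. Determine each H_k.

H_0: b_0 = 9 − 0 − 8 = 1; torsion from ∂_1 factors > 1: none. So H_0 = Z.
H_1: b_1 = 27 − 8 − 18 = 1; torsion from ∂_2 factors > 1: [2]. So H_1 = Z × Z/2.
H_2: b_2 = 18 − 18 − 0 = 0; torsion from ∂_3 factors > 1: none. So H_2 = 0.

H_0 = Z,  H_1 = Z × Z/2,  H_2 = 0.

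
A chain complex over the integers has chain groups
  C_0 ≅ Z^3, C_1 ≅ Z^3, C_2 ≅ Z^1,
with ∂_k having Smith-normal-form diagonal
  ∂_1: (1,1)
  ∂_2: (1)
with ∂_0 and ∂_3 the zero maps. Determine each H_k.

H_0 = Z,  H_1 = 0,  H_2 = 0.

H_0: b_0 = 3 − 0 − 2 = 1; torsion from ∂_1 factors > 1: none. So H_0 = Z.
H_1: b_1 = 3 − 2 − 1 = 0; torsion from ∂_2 factors > 1: none. So H_1 = 0.
H_2: b_2 = 1 − 1 − 0 = 0; torsion from ∂_3 factors > 1: none. So H_2 = 0.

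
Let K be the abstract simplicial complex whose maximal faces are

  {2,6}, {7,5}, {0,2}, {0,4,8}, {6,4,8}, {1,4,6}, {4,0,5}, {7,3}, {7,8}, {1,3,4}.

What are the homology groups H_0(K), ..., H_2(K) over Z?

H_0 = Z,  H_1 = Z^3,  H_2 = 0.

Order the vertices as 0 < 1 < 2 < 3 < 4 < 5 < 6 < 7 < 8. Listing each simplex with vertices in this order, K has dimension 2 with simplices:

  0-simplices (9): [0], [1], [2], [3], [4], [5], [6], [7], [8]
  1-simplices (16): [0,2], [0,4], [0,5], [0,8], [1,3], [1,4], [1,6], [2,6], [3,4], [3,7], [4,5], [4,6], [4,8], [5,7], [6,8], [7,8]
  2-simplices (5): [0,4,5], [0,4,8], [1,3,4], [1,4,6], [4,6,8]

so the chain groups are C_0 ≅ Z^9, C_1 ≅ Z^16, C_2 ≅ Z^5.

∂_1: C_1 → C_0 maps an edge to its endpoints' difference, ∂[p,q] = q − p.
As a 9×16 matrix over Z this has rank 8, with invariant factors (1,1,1,1,1,1,1,1).

The boundary map ∂_2: C_2 → C_1 sends each 2-simplex [p,q,r] to [q,r] − [p,r] + [p,q]. For instance
  ∂[0,4,5] = [4,5] − [0,5] + [0,4],
  ∂[1,4,6] = [4,6] − [1,6] + [1,4].
This gives a 16×5 integer matrix of rank 5; reducing to Smith normal form yields diagonal entries (1,1,1,1,1).

Reading off H_k = ker ∂_k / im ∂_{k+1}:

  H_0: rank C_0 − rank ∂_1 = 9 − 8 = 1, and the invariant factors of ∂_1 are all 1, so H_0 = Z.
  H_1: rank ker ∂_1 − rank ∂_2 = (16 − 8) − 5 = 3, and the invariant factors of ∂_2 are all 1, so H_1 = Z^3.
  H_2: rank ker ∂_2 − rank ∂_3 = (5 − 5) − 0 = 0, and there is no ∂_3, so H_2 = 0.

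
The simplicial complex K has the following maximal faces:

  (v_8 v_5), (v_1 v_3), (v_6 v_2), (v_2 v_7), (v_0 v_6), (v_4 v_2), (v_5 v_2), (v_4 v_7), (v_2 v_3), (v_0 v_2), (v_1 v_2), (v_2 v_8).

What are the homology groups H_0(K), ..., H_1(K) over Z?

Take the total order v_0 < v_1 < v_2 < v_3 < v_4 < v_5 < v_6 < v_7 < v_8 on the vertex set. Then K (dimension 1) consists of the simplices:

  0-simplices (9): [v_0], [v_1], [v_2], [v_3], [v_4], [v_5], [v_6], [v_7], [v_8]
  1-simplices (12): [v_0,v_2], [v_0,v_6], [v_1,v_2], [v_1,v_3], [v_2,v_3], [v_2,v_4], [v_2,v_5], [v_2,v_6], [v_2,v_7], [v_2,v_8], [v_4,v_7], [v_5,v_8]

so the chain groups are C_0 ≅ Z^9, C_1 ≅ Z^12.

∂_1: C_1 → C_0 is given by ∂[p,q] = [q] − [p].
The resulting 9×12 matrix has rank 8, and its Smith normal form has invariant factors (1,1,1,1,1,1,1,1).

Now H_k = ker ∂_k / im ∂_{k+1}, so:

  H_0: rank C_0 − rank ∂_1 = 9 − 8 = 1, and the invariant factors of ∂_1 are all 1, so H_0 = Z.
  H_1: rank ker ∂_1 − rank ∂_2 = (12 − 8) − 0 = 4, and there is no ∂_2, so H_1 = Z^4.

(K is a triangulation of a wedge of 4 circles.)

H_0 ≅ Z,  H_1 ≅ Z^4.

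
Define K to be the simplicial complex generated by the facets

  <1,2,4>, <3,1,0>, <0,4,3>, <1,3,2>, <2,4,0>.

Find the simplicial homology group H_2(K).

H_2 ≅ 0.

We work with the vertex ordering 0 < 1 < 2 < 3 < 4. The simplices of K, each written with vertices in increasing order, are:

  0-simplices (5): [0], [1], [2], [3], [4]
  1-simplices (10): [0,1], [0,2], [0,3], [0,4], [1,2], [1,3], [1,4], [2,3], [2,4], [3,4]
  2-simplices (5): [0,1,3], [0,2,4], [0,3,4], [1,2,3], [1,2,4]

giving chain groups C_0 ≅ Z^5, C_1 ≅ Z^10, C_2 ≅ Z^5.

∂_1: C_1 → C_0 maps an edge to its endpoints' difference, ∂[p,q] = q − p. For instance
  ∂[0,3] = [3] − [0].
The 5×10 boundary matrix has rank 4 and Smith normal form diag(1,1,1,1).

The boundary map ∂_2: C_2 → C_1 acts by ∂[p,q,r] = [q,r] − [p,r] + [p,q]. For instance
  ∂[0,3,4] = [3,4] − [0,4] + [0,3],
  ∂[1,2,4] = [2,4] − [1,4] + [1,2].
The 10×5 boundary matrix has rank 5 and Smith normal form diag(1,1,1,1,1).

Now H_k = ker ∂_k / im ∂_{k+1}, so:

  H_2: rank ker ∂_2 − rank ∂_3 = (5 − 5) − 0 = 0, and there is no ∂_3, so H_2 = 0.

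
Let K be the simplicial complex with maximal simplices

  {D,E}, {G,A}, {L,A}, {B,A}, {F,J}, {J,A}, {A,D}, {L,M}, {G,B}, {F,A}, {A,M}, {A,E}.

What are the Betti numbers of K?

b_0 = 1, b_1 = 4.

Take the total order A < B < D < E < F < G < J < L < M on the vertex set. Then K (dimension 1) consists of the simplices:

  0-simplices (9): A, B, D, E, F, G, J, L, M
  1-simplices (12): AB, AD, AE, AF, AG, AJ, AL, AM, BG, DE, FJ, LM

giving chain groups C_0 ≅ Z^9, C_1 ≅ Z^12.

Boundary ∂_1: C_1 → C_0 sends each edge [p,q] (with p < q) to q − p.
The resulting 9×12 matrix has rank 8, and its Smith normal form has invariant factors (1,1,1,1,1,1,1,1).

Now H_k = ker ∂_k / im ∂_{k+1}, so:

  H_0: rank C_0 − rank ∂_1 = 9 − 8 = 1, and the invariant factors of ∂_1 are all 1, so H_0 ≅ Z.
  H_1: rank ker ∂_1 − rank ∂_2 = (12 − 8) − 0 = 4, and there is no ∂_2, so H_1 ≅ Z^4.

As a check, the Euler characteristic is 9 − 12 = -3, which agrees with 1 − 4 = -3.

Hence the Betti numbers are b_0 = 1, b_1 = 4.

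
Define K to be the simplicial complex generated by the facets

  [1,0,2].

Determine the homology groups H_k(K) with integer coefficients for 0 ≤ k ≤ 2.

Order the vertices as 0 < 1 < 2. Listing each simplex with vertices in this order, K has dimension 2 with simplices:

  0-simplices (3): [0], [1], [2]
  1-simplices (3): [0,1], [0,2], [1,2]
  2-simplices (1): [0,1,2]

Hence C_0 ≅ Z^3, C_1 ≅ Z^3, C_2 ≅ Z^1.

∂_1: C_1 → C_0 maps an edge to its endpoints' difference, ∂[p,q] = q − p. For instance
  ∂[0,2] = [2] − [0].
The 3×3 boundary matrix has rank 2 and Smith normal form diag(1,1).

Boundary ∂_2: C_2 → C_1 acts by ∂[p,q,r] = [q,r] − [p,r] + [p,q]. For instance
  ∂[0,1,2] = [1,2] − [0,2] + [0,1].
The 3×1 boundary matrix has rank 1 and Smith normal form diag(1).

Now H_k = ker ∂_k / im ∂_{k+1}, so:

  H_0: rank C_0 − rank ∂_1 = 3 − 2 = 1, and the invariant factors of ∂_1 are all 1, so H_0 = Z.
  H_1: rank ker ∂_1 − rank ∂_2 = (3 − 2) − 1 = 0, and the invariant factors of ∂_2 are all 1, so H_1 = 0.
  H_2: rank ker ∂_2 − rank ∂_3 = (1 − 1) − 0 = 0, and there is no ∂_3, so H_2 = 0.

H_0 ≅ Z,  H_1 = 0,  H_2 = 0.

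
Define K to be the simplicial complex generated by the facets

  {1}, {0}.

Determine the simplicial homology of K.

H_0 ≅ Z^2.

Take the total order 0 < 1 on the vertex set. Then K (dimension 0) consists of the simplices:

  0-simplices (2): [0], [1]

Hence C_0 ≅ Z^2.

Reading off H_k = ker ∂_k / im ∂_{k+1}:

  H_0: rank C_0 − rank ∂_1 = 2 − 0 = 2, and there is no ∂_1, so H_0 = Z^2.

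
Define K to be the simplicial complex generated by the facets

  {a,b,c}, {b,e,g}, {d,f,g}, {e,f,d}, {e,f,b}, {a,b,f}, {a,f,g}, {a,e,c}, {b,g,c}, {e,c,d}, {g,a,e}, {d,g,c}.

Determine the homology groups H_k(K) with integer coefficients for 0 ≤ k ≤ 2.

Take the total order a < b < c < d < e < f < g on the vertex set. Then K (dimension 2) consists of the simplices:

  0-simplices (7): a, b, c, d, e, f, g
  1-simplices (18): ab, ac, ae, af, ag, bc, be, bf, bg, cd, ce, cg, de, df, dg, ef, eg, fg
  2-simplices (12): abc, abf, ace, aeg, afg, bcg, bef, beg, cde, cdg, def, dfg

so the chain groups are C_0 ≅ Z^7, C_1 ≅ Z^18, C_2 ≅ Z^12.

Boundary ∂_1: C_1 → C_0 sends each edge [p,q] (with p < q) to q − p. For instance
  ∂ab = b − a.
The resulting 7×18 matrix has rank 6, and its Smith normal form has invariant factors (1,1,1,1,1,1).

Boundary ∂_2: C_2 → C_1 acts by ∂[p,q,r] = [q,r] − [p,r] + [p,q]. For instance
  ∂def = ef − df + de,
  ∂bef = ef − bf + be.
As a 18×12 matrix over Z this has rank 12, with invariant factors (1,1,1,1,1,1,1,1,1,1,1,2).

From H_k ≅ ker(∂_k) / im(∂_{k+1}) we obtain:

  H_0: rank C_0 − rank ∂_1 = 7 − 6 = 1, and the invariant factors of ∂_1 are all 1, so H_0 = Z.
  H_1: rank ker ∂_1 − rank ∂_2 = (18 − 6) − 12 = 0, and ∂_2 has invariant factor 2 > 1, so H_1 = Z/2Z.
  H_2: rank ker ∂_2 − rank ∂_3 = (12 − 12) − 0 = 0, and there is no ∂_3, so H_2 = 0.

H_0 = Z,  H_1 = Z/2Z,  H_2 = 0.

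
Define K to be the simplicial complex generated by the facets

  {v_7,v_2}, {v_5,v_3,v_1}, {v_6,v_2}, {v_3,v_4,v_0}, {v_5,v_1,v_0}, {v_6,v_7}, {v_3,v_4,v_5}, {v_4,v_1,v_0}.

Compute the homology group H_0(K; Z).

Fix the vertex order v_0 < v_1 < v_2 < v_3 < v_4 < v_5 < v_6 < v_7 and write every simplex with vertices in increasing order. Then dim K = 2 and the simplices of K are:

  0-simplices (8): [v_0], [v_1], [v_2], [v_3], [v_4], [v_5], [v_6], [v_7]
  1-simplices (13): [v_0,v_1], [v_0,v_3], [v_0,v_4], [v_0,v_5], [v_1,v_3], [v_1,v_4], [v_1,v_5], [v_2,v_6], [v_2,v_7], [v_3,v_4], [v_3,v_5], [v_4,v_5], [v_6,v_7]
  2-simplices (5): [v_0,v_1,v_4], [v_0,v_1,v_5], [v_0,v_3,v_4], [v_1,v_3,v_5], [v_3,v_4,v_5]

so the chain groups are C_0 ≅ Z^8, C_1 ≅ Z^13, C_2 ≅ Z^5.

The boundary map ∂_1: C_1 → C_0 is given by ∂[p,q] = [q] − [p]. For instance
  ∂[v_2,v_7] = [v_7] − [v_2].
As a 8×13 matrix over Z this has rank 6, with invariant factors (1,1,1,1,1,1).

Boundary ∂_2: C_2 → C_1 sends each 2-simplex [p,q,r] to [q,r] − [p,r] + [p,q]. For instance
  ∂[v_3,v_4,v_5] = [v_4,v_5] − [v_3,v_5] + [v_3,v_4],
  ∂[v_0,v_1,v_5] = [v_1,v_5] − [v_0,v_5] + [v_0,v_1].
The 13×5 boundary matrix has rank 5 and Smith normal form diag(1,1,1,1,1).

From H_k ≅ ker(∂_k) / im(∂_{k+1}) we obtain:

  H_0: rank C_0 − rank ∂_1 = 8 − 6 = 2, and the invariant factors of ∂_1 are all 1, so H_0 = Z^2.

(K is a triangulation of the disjoint union of the circle S^1 and the Möbius band.)

H_0 ≅ Z^2.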